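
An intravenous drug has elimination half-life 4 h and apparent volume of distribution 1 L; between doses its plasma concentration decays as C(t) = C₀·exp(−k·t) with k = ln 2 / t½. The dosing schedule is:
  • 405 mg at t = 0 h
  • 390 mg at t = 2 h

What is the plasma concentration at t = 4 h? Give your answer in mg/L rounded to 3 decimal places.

478.272 mg/L

k = ln 2 / 4 = 0.17329 per h
Dose 1 (405 mg at t=0 h): 405·exp(−0.17329·4) = 202.500 mg/L
Dose 2 (390 mg at t=2 h): 390·exp(−0.17329·2) = 275.772 mg/L
C(4) = 202.500 + 275.772 = 478.272 mg/L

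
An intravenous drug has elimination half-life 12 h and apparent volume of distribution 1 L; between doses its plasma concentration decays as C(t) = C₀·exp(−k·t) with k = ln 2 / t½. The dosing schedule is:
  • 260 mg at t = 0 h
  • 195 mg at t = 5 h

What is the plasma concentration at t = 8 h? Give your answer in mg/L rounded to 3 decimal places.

k = ln 2 / 12 = 0.05776 per h
Dose 1 (260 mg at t=0 h): 260·exp(−0.05776·8) = 163.790 mg/L
Dose 2 (195 mg at t=5 h): 195·exp(−0.05776·3) = 163.975 mg/L
C(8) = 163.790 + 163.975 = 327.765 mg/L

327.765 mg/L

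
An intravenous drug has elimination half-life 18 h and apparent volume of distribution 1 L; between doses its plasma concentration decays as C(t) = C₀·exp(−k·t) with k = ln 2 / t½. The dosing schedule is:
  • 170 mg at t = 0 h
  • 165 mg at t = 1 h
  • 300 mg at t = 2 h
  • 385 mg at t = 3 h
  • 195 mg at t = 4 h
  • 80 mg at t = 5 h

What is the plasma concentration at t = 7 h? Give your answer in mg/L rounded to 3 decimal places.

k = ln 2 / 18 = 0.03851 per h
Dose 1 (170 mg at t=0 h): 170·exp(−0.03851·7) = 129.832 mg/L
Dose 2 (165 mg at t=1 h): 165·exp(−0.03851·6) = 130.961 mg/L
Dose 3 (300 mg at t=2 h): 300·exp(−0.03851·5) = 247.458 mg/L
Dose 4 (385 mg at t=3 h): 385·exp(−0.03851·4) = 330.039 mg/L
Dose 5 (195 mg at t=4 h): 195·exp(−0.03851·3) = 173.725 mg/L
Dose 6 (80 mg at t=5 h): 80·exp(−0.03851·2) = 74.070 mg/L
C(7) = 129.832 + 130.961 + 247.458 + 330.039 + 173.725 + 74.070 = 1086.085 mg/L

1086.085 mg/L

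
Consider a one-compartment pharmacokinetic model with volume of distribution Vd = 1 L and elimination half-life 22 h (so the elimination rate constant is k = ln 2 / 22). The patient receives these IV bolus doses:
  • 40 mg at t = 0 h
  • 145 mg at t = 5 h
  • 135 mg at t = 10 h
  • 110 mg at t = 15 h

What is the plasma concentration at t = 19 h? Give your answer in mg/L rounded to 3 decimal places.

313.909 mg/L

k = ln 2 / 22 = 0.03151 per h
Dose 1 (40 mg at t=0 h): 40·exp(−0.03151·19) = 21.983 mg/L
Dose 2 (145 mg at t=5 h): 145·exp(−0.03151·14) = 93.283 mg/L
Dose 3 (135 mg at t=10 h): 135·exp(−0.03151·9) = 101.668 mg/L
Dose 4 (110 mg at t=15 h): 110·exp(−0.03151·4) = 96.975 mg/L
C(19) = 21.983 + 93.283 + 101.668 + 96.975 = 313.909 mg/L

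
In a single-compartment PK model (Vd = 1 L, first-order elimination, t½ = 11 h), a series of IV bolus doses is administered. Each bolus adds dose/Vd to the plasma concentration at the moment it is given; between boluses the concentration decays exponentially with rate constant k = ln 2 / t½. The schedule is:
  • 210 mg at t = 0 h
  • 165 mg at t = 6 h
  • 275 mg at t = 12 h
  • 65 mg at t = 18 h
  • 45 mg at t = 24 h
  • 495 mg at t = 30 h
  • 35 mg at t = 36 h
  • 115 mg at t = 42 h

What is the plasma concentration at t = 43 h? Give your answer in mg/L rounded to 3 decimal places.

k = ln 2 / 11 = 0.06301 per h
Dose 1 (210 mg at t=0 h): 210·exp(−0.06301·43) = 13.979 mg/L
Dose 2 (165 mg at t=6 h): 165·exp(−0.06301·37) = 16.030 mg/L
Dose 3 (275 mg at t=12 h): 275·exp(−0.06301·31) = 38.992 mg/L
Dose 4 (65 mg at t=18 h): 65·exp(−0.06301·25) = 13.451 mg/L
Dose 5 (45 mg at t=24 h): 45·exp(−0.06301·19) = 13.591 mg/L
Dose 6 (495 mg at t=30 h): 495·exp(−0.06301·13) = 218.194 mg/L
Dose 7 (35 mg at t=36 h): 35·exp(−0.06301·7) = 22.517 mg/L
Dose 8 (115 mg at t=42 h): 115·exp(−0.06301·1) = 107.977 mg/L
C(43) = 13.979 + 16.030 + 38.992 + 13.451 + 13.591 + 218.194 + 22.517 + 107.977 = 444.730 mg/L

444.730 mg/L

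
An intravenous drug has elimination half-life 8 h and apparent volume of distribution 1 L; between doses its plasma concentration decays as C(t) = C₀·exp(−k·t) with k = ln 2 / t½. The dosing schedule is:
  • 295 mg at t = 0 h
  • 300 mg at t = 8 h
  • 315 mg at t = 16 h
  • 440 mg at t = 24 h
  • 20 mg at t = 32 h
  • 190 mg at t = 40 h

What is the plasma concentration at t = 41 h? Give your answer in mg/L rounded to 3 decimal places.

346.026 mg/L

k = ln 2 / 8 = 0.08664 per h
Dose 1 (295 mg at t=0 h): 295·exp(−0.08664·41) = 8.454 mg/L
Dose 2 (300 mg at t=8 h): 300·exp(−0.08664·33) = 17.194 mg/L
Dose 3 (315 mg at t=16 h): 315·exp(−0.08664·25) = 36.107 mg/L
Dose 4 (440 mg at t=24 h): 440·exp(−0.08664·17) = 100.870 mg/L
Dose 5 (20 mg at t=32 h): 20·exp(−0.08664·9) = 9.170 mg/L
Dose 6 (190 mg at t=40 h): 190·exp(−0.08664·1) = 174.231 mg/L
C(41) = 8.454 + 17.194 + 36.107 + 100.870 + 9.170 + 174.231 = 346.026 mg/L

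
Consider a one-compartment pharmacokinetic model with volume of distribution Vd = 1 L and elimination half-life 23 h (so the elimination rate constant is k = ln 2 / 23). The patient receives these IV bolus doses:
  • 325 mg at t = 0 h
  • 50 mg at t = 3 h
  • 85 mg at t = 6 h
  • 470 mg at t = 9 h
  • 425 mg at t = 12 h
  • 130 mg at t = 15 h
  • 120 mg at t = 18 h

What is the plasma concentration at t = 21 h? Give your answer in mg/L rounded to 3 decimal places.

1125.278 mg/L

k = ln 2 / 23 = 0.03014 per h
Dose 1 (325 mg at t=0 h): 325·exp(−0.03014·21) = 172.596 mg/L
Dose 2 (50 mg at t=3 h): 50·exp(−0.03014·18) = 29.066 mg/L
Dose 3 (85 mg at t=6 h): 85·exp(−0.03014·15) = 54.087 mg/L
Dose 4 (470 mg at t=9 h): 470·exp(−0.03014·12) = 327.370 mg/L
Dose 5 (425 mg at t=12 h): 425·exp(−0.03014·9) = 324.037 mg/L
Dose 6 (130 mg at t=15 h): 130·exp(−0.03014·6) = 108.496 mg/L
Dose 7 (120 mg at t=18 h): 120·exp(−0.03014·3) = 109.627 mg/L
C(21) = 172.596 + 29.066 + 54.087 + 327.370 + 324.037 + 108.496 + 109.627 = 1125.278 mg/L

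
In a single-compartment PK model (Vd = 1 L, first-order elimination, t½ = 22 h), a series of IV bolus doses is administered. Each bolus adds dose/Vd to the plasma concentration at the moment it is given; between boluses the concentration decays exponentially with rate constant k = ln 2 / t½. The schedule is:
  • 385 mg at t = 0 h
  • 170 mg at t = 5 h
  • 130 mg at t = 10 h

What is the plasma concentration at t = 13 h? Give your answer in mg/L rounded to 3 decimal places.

k = ln 2 / 22 = 0.03151 per h
Dose 1 (385 mg at t=0 h): 385·exp(−0.03151·13) = 255.611 mg/L
Dose 2 (170 mg at t=5 h): 170·exp(−0.03151·8) = 132.125 mg/L
Dose 3 (130 mg at t=10 h): 130·exp(−0.03151·3) = 118.275 mg/L
C(13) = 255.611 + 132.125 + 118.275 = 506.011 mg/L

506.011 mg/L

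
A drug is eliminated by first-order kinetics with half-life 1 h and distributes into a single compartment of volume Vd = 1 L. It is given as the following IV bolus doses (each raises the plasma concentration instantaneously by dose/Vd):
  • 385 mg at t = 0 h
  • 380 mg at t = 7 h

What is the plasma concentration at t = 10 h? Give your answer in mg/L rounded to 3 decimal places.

k = ln 2 / 1 = 0.69315 per h
Dose 1 (385 mg at t=0 h): 385·exp(−0.69315·10) = 0.376 mg/L
Dose 2 (380 mg at t=7 h): 380·exp(−0.69315·3) = 47.500 mg/L
C(10) = 0.376 + 47.500 = 47.876 mg/L

47.876 mg/L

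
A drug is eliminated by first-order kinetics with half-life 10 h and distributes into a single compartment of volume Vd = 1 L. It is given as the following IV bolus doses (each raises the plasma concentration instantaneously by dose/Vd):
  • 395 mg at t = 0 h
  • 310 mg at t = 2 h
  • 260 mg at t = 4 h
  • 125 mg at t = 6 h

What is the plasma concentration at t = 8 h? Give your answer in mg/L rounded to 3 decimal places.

k = ln 2 / 10 = 0.06931 per h
Dose 1 (395 mg at t=0 h): 395·exp(−0.06931·8) = 226.868 mg/L
Dose 2 (310 mg at t=2 h): 310·exp(−0.06931·6) = 204.524 mg/L
Dose 3 (260 mg at t=4 h): 260·exp(−0.06931·4) = 197.043 mg/L
Dose 4 (125 mg at t=6 h): 125·exp(−0.06931·2) = 108.819 mg/L
C(8) = 226.868 + 204.524 + 197.043 + 108.819 = 737.254 mg/L

737.254 mg/L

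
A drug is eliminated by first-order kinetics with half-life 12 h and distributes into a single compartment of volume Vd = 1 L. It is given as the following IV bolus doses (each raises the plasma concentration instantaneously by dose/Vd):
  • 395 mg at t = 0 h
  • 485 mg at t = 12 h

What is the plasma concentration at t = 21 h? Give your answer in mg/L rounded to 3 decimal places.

405.817 mg/L

k = ln 2 / 12 = 0.05776 per h
Dose 1 (395 mg at t=0 h): 395·exp(−0.05776·21) = 117.434 mg/L
Dose 2 (485 mg at t=12 h): 485·exp(−0.05776·9) = 288.383 mg/L
C(21) = 117.434 + 288.383 = 405.817 mg/L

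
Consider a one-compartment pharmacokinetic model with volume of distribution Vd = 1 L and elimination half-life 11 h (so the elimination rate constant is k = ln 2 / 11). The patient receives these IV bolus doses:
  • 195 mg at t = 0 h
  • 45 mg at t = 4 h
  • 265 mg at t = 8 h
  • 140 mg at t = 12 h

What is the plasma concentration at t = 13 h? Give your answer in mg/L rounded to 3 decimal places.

436.309 mg/L

k = ln 2 / 11 = 0.06301 per h
Dose 1 (195 mg at t=0 h): 195·exp(−0.06301·13) = 85.955 mg/L
Dose 2 (45 mg at t=4 h): 45·exp(−0.06301·9) = 25.522 mg/L
Dose 3 (265 mg at t=8 h): 265·exp(−0.06301·5) = 193.381 mg/L
Dose 4 (140 mg at t=12 h): 140·exp(−0.06301·1) = 131.450 mg/L
C(13) = 85.955 + 25.522 + 193.381 + 131.450 = 436.309 mg/L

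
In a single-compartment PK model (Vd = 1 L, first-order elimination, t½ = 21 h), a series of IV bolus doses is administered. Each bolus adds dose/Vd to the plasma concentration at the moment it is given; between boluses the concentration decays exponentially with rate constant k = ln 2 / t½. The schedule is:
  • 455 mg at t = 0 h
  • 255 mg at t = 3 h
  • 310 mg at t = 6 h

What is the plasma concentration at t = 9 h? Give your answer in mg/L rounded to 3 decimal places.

k = ln 2 / 21 = 0.03301 per h
Dose 1 (455 mg at t=0 h): 455·exp(−0.03301·9) = 338.064 mg/L
Dose 2 (255 mg at t=3 h): 255·exp(−0.03301·6) = 209.186 mg/L
Dose 3 (310 mg at t=6 h): 310·exp(−0.03301·3) = 280.774 mg/L
C(9) = 338.064 + 209.186 + 280.774 = 828.024 mg/L

828.024 mg/L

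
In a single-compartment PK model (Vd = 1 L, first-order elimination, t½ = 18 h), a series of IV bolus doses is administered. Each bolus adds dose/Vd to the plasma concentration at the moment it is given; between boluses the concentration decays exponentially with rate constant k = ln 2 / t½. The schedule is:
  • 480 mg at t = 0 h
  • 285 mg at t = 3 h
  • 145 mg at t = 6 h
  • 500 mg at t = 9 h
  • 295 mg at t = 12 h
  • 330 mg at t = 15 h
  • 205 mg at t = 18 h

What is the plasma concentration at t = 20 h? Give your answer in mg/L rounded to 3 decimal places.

k = ln 2 / 18 = 0.03851 per h
Dose 1 (480 mg at t=0 h): 480·exp(−0.03851·20) = 222.210 mg/L
Dose 2 (285 mg at t=3 h): 285·exp(−0.03851·17) = 148.094 mg/L
Dose 3 (145 mg at t=6 h): 145·exp(−0.03851·14) = 84.573 mg/L
Dose 4 (500 mg at t=9 h): 500·exp(−0.03851·11) = 327.346 mg/L
Dose 5 (295 mg at t=12 h): 295·exp(−0.03851·8) = 216.786 mg/L
Dose 6 (330 mg at t=15 h): 330·exp(−0.03851·5) = 272.204 mg/L
Dose 7 (205 mg at t=18 h): 205·exp(−0.03851·2) = 189.804 mg/L
C(20) = 222.210 + 148.094 + 84.573 + 327.346 + 216.786 + 272.204 + 189.804 = 1461.018 mg/L

1461.018 mg/L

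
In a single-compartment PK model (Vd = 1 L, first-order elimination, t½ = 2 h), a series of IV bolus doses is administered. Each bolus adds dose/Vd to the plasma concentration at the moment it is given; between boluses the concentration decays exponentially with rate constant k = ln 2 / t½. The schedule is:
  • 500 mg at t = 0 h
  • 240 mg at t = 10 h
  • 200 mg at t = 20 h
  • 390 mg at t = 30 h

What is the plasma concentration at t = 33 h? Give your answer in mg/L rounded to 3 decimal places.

140.184 mg/L

k = ln 2 / 2 = 0.34657 per h
Dose 1 (500 mg at t=0 h): 500·exp(−0.34657·33) = 0.005 mg/L
Dose 2 (240 mg at t=10 h): 240·exp(−0.34657·23) = 0.083 mg/L
Dose 3 (200 mg at t=20 h): 200·exp(−0.34657·13) = 2.210 mg/L
Dose 4 (390 mg at t=30 h): 390·exp(−0.34657·3) = 137.886 mg/L
C(33) = 0.005 + 0.083 + 2.210 + 137.886 = 140.184 mg/L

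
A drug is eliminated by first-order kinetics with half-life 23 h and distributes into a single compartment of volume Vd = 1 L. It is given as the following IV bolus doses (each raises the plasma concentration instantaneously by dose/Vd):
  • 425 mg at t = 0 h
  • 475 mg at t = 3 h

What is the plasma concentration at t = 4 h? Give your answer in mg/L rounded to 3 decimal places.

837.633 mg/L

k = ln 2 / 23 = 0.03014 per h
Dose 1 (425 mg at t=0 h): 425·exp(−0.03014·4) = 376.735 mg/L
Dose 2 (475 mg at t=3 h): 475·exp(−0.03014·1) = 460.899 mg/L
C(4) = 376.735 + 460.899 = 837.633 mg/L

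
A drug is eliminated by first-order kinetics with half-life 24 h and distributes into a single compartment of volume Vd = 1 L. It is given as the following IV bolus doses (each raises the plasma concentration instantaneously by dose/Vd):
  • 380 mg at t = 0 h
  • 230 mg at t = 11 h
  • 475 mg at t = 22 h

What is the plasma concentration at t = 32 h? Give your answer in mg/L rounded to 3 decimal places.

k = ln 2 / 24 = 0.02888 per h
Dose 1 (380 mg at t=0 h): 380·exp(−0.02888·32) = 150.803 mg/L
Dose 2 (230 mg at t=11 h): 230·exp(−0.02888·21) = 125.408 mg/L
Dose 3 (475 mg at t=22 h): 475·exp(−0.02888·10) = 355.848 mg/L
C(32) = 150.803 + 125.408 + 355.848 = 632.059 mg/L

632.059 mg/L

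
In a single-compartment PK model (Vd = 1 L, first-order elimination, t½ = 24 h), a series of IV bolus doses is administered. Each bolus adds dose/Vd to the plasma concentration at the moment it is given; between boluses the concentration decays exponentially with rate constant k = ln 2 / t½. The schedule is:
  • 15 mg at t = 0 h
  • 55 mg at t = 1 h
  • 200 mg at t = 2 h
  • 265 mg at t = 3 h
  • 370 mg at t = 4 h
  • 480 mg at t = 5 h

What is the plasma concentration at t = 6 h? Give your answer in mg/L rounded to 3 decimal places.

k = ln 2 / 24 = 0.02888 per h
Dose 1 (15 mg at t=0 h): 15·exp(−0.02888·6) = 12.613 mg/L
Dose 2 (55 mg at t=1 h): 55·exp(−0.02888·5) = 47.605 mg/L
Dose 3 (200 mg at t=2 h): 200·exp(−0.02888·4) = 178.180 mg/L
Dose 4 (265 mg at t=3 h): 265·exp(−0.02888·3) = 243.006 mg/L
Dose 5 (370 mg at t=4 h): 370·exp(−0.02888·2) = 349.233 mg/L
Dose 6 (480 mg at t=5 h): 480·exp(−0.02888·1) = 466.335 mg/L
C(6) = 12.613 + 47.605 + 178.180 + 243.006 + 349.233 + 466.335 = 1296.973 mg/L

1296.973 mg/L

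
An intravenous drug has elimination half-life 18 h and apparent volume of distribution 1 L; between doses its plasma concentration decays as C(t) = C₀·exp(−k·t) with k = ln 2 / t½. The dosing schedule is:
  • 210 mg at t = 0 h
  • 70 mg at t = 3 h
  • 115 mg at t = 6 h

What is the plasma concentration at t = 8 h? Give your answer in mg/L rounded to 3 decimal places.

318.538 mg/L

k = ln 2 / 18 = 0.03851 per h
Dose 1 (210 mg at t=0 h): 210·exp(−0.03851·8) = 154.322 mg/L
Dose 2 (70 mg at t=3 h): 70·exp(−0.03851·5) = 57.740 mg/L
Dose 3 (115 mg at t=6 h): 115·exp(−0.03851·2) = 106.476 mg/L
C(8) = 154.322 + 57.740 + 106.476 = 318.538 mg/L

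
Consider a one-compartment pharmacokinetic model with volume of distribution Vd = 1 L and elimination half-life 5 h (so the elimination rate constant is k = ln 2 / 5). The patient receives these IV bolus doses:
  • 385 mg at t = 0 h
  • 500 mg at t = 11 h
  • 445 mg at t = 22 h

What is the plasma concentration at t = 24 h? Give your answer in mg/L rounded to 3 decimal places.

k = ln 2 / 5 = 0.13863 per h
Dose 1 (385 mg at t=0 h): 385·exp(−0.13863·24) = 13.820 mg/L
Dose 2 (500 mg at t=11 h): 500·exp(−0.13863·13) = 82.469 mg/L
Dose 3 (445 mg at t=22 h): 445·exp(−0.13863·2) = 337.247 mg/L
C(24) = 13.820 + 82.469 + 337.247 = 433.536 mg/L

433.536 mg/L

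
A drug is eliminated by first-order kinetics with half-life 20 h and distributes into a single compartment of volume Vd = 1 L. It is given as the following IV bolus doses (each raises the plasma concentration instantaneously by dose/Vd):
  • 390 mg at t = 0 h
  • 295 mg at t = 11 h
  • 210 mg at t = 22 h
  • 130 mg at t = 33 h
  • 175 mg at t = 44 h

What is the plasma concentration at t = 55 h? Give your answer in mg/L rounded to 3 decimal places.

k = ln 2 / 20 = 0.03466 per h
Dose 1 (390 mg at t=0 h): 390·exp(−0.03466·55) = 57.974 mg/L
Dose 2 (295 mg at t=11 h): 295·exp(−0.03466·44) = 64.203 mg/L
Dose 3 (210 mg at t=22 h): 210·exp(−0.03466·33) = 66.914 mg/L
Dose 4 (130 mg at t=33 h): 130·exp(−0.03466·22) = 60.647 mg/L
Dose 5 (175 mg at t=44 h): 175·exp(−0.03466·11) = 119.529 mg/L
C(55) = 57.974 + 64.203 + 66.914 + 60.647 + 119.529 = 369.267 mg/L

369.267 mg/L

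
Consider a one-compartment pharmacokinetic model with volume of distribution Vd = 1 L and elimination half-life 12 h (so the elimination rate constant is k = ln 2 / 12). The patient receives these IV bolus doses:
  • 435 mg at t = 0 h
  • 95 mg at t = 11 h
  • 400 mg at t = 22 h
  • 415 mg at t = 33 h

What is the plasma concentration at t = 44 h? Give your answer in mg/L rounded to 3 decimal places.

k = ln 2 / 12 = 0.05776 per h
Dose 1 (435 mg at t=0 h): 435·exp(−0.05776·44) = 34.254 mg/L
Dose 2 (95 mg at t=11 h): 95·exp(−0.05776·33) = 14.122 mg/L
Dose 3 (400 mg at t=22 h): 400·exp(−0.05776·22) = 112.246 mg/L
Dose 4 (415 mg at t=33 h): 415·exp(−0.05776·11) = 219.839 mg/L
C(44) = 34.254 + 14.122 + 112.246 + 219.839 = 380.461 mg/L

380.461 mg/L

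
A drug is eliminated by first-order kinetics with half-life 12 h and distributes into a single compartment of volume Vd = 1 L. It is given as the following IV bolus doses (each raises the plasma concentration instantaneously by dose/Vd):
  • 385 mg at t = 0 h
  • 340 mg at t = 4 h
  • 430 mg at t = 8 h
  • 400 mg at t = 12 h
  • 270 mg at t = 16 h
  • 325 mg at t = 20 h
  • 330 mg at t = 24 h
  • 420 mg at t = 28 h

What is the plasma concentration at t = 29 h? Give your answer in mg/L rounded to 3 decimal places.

1394.323 mg/L

k = ln 2 / 12 = 0.05776 per h
Dose 1 (385 mg at t=0 h): 385·exp(−0.05776·29) = 72.106 mg/L
Dose 2 (340 mg at t=4 h): 340·exp(−0.05776·25) = 80.229 mg/L
Dose 3 (430 mg at t=8 h): 430·exp(−0.05776·21) = 127.840 mg/L
Dose 4 (400 mg at t=12 h): 400·exp(−0.05776·17) = 149.831 mg/L
Dose 5 (270 mg at t=16 h): 270·exp(−0.05776·13) = 127.423 mg/L
Dose 6 (325 mg at t=20 h): 325·exp(−0.05776·9) = 193.246 mg/L
Dose 7 (330 mg at t=24 h): 330·exp(−0.05776·5) = 247.221 mg/L
Dose 8 (420 mg at t=28 h): 420·exp(−0.05776·1) = 396.427 mg/L
C(29) = 72.106 + 80.229 + 127.840 + 149.831 + 127.423 + 193.246 + 247.221 + 396.427 = 1394.323 mg/L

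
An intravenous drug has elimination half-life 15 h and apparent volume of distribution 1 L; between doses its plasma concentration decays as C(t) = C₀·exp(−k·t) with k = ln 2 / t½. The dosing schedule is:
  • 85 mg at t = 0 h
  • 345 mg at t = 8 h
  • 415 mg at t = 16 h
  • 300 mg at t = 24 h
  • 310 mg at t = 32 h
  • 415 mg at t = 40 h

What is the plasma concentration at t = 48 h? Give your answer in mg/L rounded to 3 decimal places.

k = ln 2 / 15 = 0.04621 per h
Dose 1 (85 mg at t=0 h): 85·exp(−0.04621·48) = 9.250 mg/L
Dose 2 (345 mg at t=8 h): 345·exp(−0.04621·40) = 54.334 mg/L
Dose 3 (415 mg at t=16 h): 415·exp(−0.04621·32) = 94.591 mg/L
Dose 4 (300 mg at t=24 h): 300·exp(−0.04621·24) = 98.963 mg/L
Dose 5 (310 mg at t=32 h): 310·exp(−0.04621·16) = 148.000 mg/L
Dose 6 (415 mg at t=40 h): 415·exp(−0.04621·8) = 286.747 mg/L
C(48) = 9.250 + 54.334 + 94.591 + 98.963 + 148.000 + 286.747 = 691.885 mg/L

691.885 mg/L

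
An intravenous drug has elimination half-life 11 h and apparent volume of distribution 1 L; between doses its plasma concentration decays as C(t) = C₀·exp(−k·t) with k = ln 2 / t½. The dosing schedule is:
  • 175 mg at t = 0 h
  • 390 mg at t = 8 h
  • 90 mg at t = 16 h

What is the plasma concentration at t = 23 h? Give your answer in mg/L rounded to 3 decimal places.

k = ln 2 / 11 = 0.06301 per h
Dose 1 (175 mg at t=0 h): 175·exp(−0.06301·23) = 41.078 mg/L
Dose 2 (390 mg at t=8 h): 390·exp(−0.06301·15) = 151.555 mg/L
Dose 3 (90 mg at t=16 h): 90·exp(−0.06301·7) = 57.900 mg/L
C(23) = 41.078 + 151.555 + 57.900 = 250.533 mg/L

250.533 mg/L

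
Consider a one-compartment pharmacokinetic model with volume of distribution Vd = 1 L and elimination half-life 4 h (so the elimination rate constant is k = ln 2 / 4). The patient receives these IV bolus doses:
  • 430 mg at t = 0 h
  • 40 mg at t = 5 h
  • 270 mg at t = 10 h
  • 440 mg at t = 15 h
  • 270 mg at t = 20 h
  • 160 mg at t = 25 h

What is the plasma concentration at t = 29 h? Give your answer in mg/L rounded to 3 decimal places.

k = ln 2 / 4 = 0.17329 per h
Dose 1 (430 mg at t=0 h): 430·exp(−0.17329·29) = 2.825 mg/L
Dose 2 (40 mg at t=5 h): 40·exp(−0.17329·24) = 0.625 mg/L
Dose 3 (270 mg at t=10 h): 270·exp(−0.17329·19) = 10.034 mg/L
Dose 4 (440 mg at t=15 h): 440·exp(−0.17329·14) = 38.891 mg/L
Dose 5 (270 mg at t=20 h): 270·exp(−0.17329·9) = 56.761 mg/L
Dose 6 (160 mg at t=25 h): 160·exp(−0.17329·4) = 80.000 mg/L
C(29) = 2.825 + 0.625 + 10.034 + 38.891 + 56.761 + 80.000 = 189.135 mg/L

189.135 mg/L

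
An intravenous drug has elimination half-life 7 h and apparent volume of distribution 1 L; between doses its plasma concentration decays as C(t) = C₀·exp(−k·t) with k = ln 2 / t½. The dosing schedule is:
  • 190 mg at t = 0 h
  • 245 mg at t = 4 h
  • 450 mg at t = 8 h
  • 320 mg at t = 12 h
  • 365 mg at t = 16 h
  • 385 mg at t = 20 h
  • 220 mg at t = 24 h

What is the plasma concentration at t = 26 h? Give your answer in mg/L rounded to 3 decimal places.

726.528 mg/L

k = ln 2 / 7 = 0.09902 per h
Dose 1 (190 mg at t=0 h): 190·exp(−0.09902·26) = 14.476 mg/L
Dose 2 (245 mg at t=4 h): 245·exp(−0.09902·22) = 27.738 mg/L
Dose 3 (450 mg at t=8 h): 450·exp(−0.09902·18) = 75.707 mg/L
Dose 4 (320 mg at t=12 h): 320·exp(−0.09902·14) = 80.000 mg/L
Dose 5 (365 mg at t=16 h): 365·exp(−0.09902·10) = 135.597 mg/L
Dose 6 (385 mg at t=20 h): 385·exp(−0.09902·6) = 212.537 mg/L
Dose 7 (220 mg at t=24 h): 220·exp(−0.09902·2) = 180.474 mg/L
C(26) = 14.476 + 27.738 + 75.707 + 80.000 + 135.597 + 212.537 + 180.474 = 726.528 mg/L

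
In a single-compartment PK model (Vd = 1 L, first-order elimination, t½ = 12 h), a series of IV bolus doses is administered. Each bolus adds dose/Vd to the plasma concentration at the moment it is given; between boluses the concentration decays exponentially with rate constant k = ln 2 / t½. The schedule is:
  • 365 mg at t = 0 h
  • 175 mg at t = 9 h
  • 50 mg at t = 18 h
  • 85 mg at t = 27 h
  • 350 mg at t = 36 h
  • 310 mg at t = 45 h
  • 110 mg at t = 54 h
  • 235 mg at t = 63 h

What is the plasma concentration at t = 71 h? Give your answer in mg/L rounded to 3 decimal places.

324.589 mg/L

k = ln 2 / 12 = 0.05776 per h
Dose 1 (365 mg at t=0 h): 365·exp(−0.05776·71) = 6.042 mg/L
Dose 2 (175 mg at t=9 h): 175·exp(−0.05776·62) = 4.872 mg/L
Dose 3 (50 mg at t=18 h): 50·exp(−0.05776·53) = 2.341 mg/L
Dose 4 (85 mg at t=27 h): 85·exp(−0.05776·44) = 6.693 mg/L
Dose 5 (350 mg at t=36 h): 350·exp(−0.05776·35) = 46.352 mg/L
Dose 6 (310 mg at t=45 h): 310·exp(−0.05776·26) = 69.045 mg/L
Dose 7 (110 mg at t=54 h): 110·exp(−0.05776·17) = 41.203 mg/L
Dose 8 (235 mg at t=63 h): 235·exp(−0.05776·8) = 148.041 mg/L
C(71) = 6.042 + 4.872 + 2.341 + 6.693 + 46.352 + 69.045 + 41.203 + 148.041 = 324.589 mg/L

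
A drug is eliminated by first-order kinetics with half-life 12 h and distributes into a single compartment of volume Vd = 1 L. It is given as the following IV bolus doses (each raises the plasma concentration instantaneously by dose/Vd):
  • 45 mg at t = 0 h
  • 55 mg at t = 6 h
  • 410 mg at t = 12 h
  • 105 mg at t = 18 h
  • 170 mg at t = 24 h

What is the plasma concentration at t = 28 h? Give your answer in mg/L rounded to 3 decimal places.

k = ln 2 / 12 = 0.05776 per h
Dose 1 (45 mg at t=0 h): 45·exp(−0.05776·28) = 8.929 mg/L
Dose 2 (55 mg at t=6 h): 55·exp(−0.05776·22) = 15.434 mg/L
Dose 3 (410 mg at t=12 h): 410·exp(−0.05776·16) = 162.709 mg/L
Dose 4 (105 mg at t=18 h): 105·exp(−0.05776·10) = 58.929 mg/L
Dose 5 (170 mg at t=24 h): 170·exp(−0.05776·4) = 134.929 mg/L
C(28) = 8.929 + 15.434 + 162.709 + 58.929 + 134.929 = 380.930 mg/L

380.930 mg/L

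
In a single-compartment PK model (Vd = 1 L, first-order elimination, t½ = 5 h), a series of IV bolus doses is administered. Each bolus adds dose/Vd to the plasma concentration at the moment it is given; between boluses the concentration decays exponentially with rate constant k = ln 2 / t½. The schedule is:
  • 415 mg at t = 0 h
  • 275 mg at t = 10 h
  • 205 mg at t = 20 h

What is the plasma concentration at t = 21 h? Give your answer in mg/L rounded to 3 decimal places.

260.893 mg/L

k = ln 2 / 5 = 0.13863 per h
Dose 1 (415 mg at t=0 h): 415·exp(−0.13863·21) = 22.580 mg/L
Dose 2 (275 mg at t=10 h): 275·exp(−0.13863·11) = 59.850 mg/L
Dose 3 (205 mg at t=20 h): 205·exp(−0.13863·1) = 178.463 mg/L
C(21) = 22.580 + 59.850 + 178.463 = 260.893 mg/L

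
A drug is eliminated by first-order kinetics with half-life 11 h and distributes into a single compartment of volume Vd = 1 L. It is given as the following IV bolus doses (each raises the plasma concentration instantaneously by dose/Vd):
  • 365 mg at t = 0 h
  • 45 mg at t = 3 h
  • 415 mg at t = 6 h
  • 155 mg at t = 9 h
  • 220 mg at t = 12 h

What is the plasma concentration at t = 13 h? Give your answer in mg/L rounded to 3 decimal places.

k = ln 2 / 11 = 0.06301 per h
Dose 1 (365 mg at t=0 h): 365·exp(−0.06301·13) = 160.890 mg/L
Dose 2 (45 mg at t=3 h): 45·exp(−0.06301·10) = 23.963 mg/L
Dose 3 (415 mg at t=6 h): 415·exp(−0.06301·7) = 266.983 mg/L
Dose 4 (155 mg at t=9 h): 155·exp(−0.06301·4) = 120.466 mg/L
Dose 5 (220 mg at t=12 h): 220·exp(−0.06301·1) = 206.565 mg/L
C(13) = 160.890 + 23.963 + 266.983 + 120.466 + 206.565 = 778.868 mg/L

778.868 mg/L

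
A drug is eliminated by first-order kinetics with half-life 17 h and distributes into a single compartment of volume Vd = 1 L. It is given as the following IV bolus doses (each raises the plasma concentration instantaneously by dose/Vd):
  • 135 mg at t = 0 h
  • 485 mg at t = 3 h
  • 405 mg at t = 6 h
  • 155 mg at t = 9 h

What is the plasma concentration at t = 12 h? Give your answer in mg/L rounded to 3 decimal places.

k = ln 2 / 17 = 0.04077 per h
Dose 1 (135 mg at t=0 h): 135·exp(−0.04077·12) = 82.764 mg/L
Dose 2 (485 mg at t=3 h): 485·exp(−0.04077·9) = 336.026 mg/L
Dose 3 (405 mg at t=6 h): 405·exp(−0.04077·6) = 317.109 mg/L
Dose 4 (155 mg at t=9 h): 155·exp(−0.04077·3) = 137.154 mg/L
C(12) = 82.764 + 336.026 + 317.109 + 137.154 = 873.054 mg/L

873.054 mg/L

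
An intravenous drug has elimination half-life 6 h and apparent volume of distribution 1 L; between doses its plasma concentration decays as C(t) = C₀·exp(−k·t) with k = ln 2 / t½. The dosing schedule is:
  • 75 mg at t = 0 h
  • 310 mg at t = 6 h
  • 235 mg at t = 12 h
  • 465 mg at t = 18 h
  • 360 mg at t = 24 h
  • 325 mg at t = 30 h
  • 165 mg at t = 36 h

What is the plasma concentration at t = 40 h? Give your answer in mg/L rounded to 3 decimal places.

k = ln 2 / 6 = 0.11552 per h
Dose 1 (75 mg at t=0 h): 75·exp(−0.11552·40) = 0.738 mg/L
Dose 2 (310 mg at t=6 h): 310·exp(−0.11552·34) = 6.103 mg/L
Dose 3 (235 mg at t=12 h): 235·exp(−0.11552·28) = 9.253 mg/L
Dose 4 (465 mg at t=18 h): 465·exp(−0.11552·22) = 36.616 mg/L
Dose 5 (360 mg at t=24 h): 360·exp(−0.11552·16) = 56.696 mg/L
Dose 6 (325 mg at t=30 h): 325·exp(−0.11552·10) = 102.369 mg/L
Dose 7 (165 mg at t=36 h): 165·exp(−0.11552·4) = 103.943 mg/L
C(40) = 0.738 + 6.103 + 9.253 + 36.616 + 56.696 + 102.369 + 103.943 = 315.718 mg/L

315.718 mg/L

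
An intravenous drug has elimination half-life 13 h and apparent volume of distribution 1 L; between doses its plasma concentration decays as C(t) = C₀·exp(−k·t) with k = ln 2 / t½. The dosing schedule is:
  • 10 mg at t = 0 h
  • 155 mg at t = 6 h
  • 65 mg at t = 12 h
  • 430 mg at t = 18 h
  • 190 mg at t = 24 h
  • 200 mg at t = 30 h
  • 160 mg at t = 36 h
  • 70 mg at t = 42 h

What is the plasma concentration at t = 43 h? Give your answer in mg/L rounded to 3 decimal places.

k = ln 2 / 13 = 0.05332 per h
Dose 1 (10 mg at t=0 h): 10·exp(−0.05332·43) = 1.010 mg/L
Dose 2 (155 mg at t=6 h): 155·exp(−0.05332·37) = 21.555 mg/L
Dose 3 (65 mg at t=12 h): 65·exp(−0.05332·31) = 12.447 mg/L
Dose 4 (430 mg at t=18 h): 430·exp(−0.05332·25) = 113.387 mg/L
Dose 5 (190 mg at t=24 h): 190·exp(−0.05332·19) = 68.990 mg/L
Dose 6 (200 mg at t=30 h): 200·exp(−0.05332·13) = 100.000 mg/L
Dose 7 (160 mg at t=36 h): 160·exp(−0.05332·7) = 110.161 mg/L
Dose 8 (70 mg at t=42 h): 70·exp(−0.05332·1) = 66.365 mg/L
C(43) = 1.010 + 21.555 + 12.447 + 113.387 + 68.990 + 100.000 + 110.161 + 66.365 = 493.916 mg/L

493.916 mg/L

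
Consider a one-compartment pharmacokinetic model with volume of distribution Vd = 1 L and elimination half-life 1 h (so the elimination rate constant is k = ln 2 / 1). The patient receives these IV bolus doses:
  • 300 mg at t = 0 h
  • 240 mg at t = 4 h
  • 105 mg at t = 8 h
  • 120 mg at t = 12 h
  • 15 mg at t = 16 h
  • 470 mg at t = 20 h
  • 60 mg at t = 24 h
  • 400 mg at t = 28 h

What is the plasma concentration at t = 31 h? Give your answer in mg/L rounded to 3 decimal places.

k = ln 2 / 1 = 0.69315 per h
Dose 1 (300 mg at t=0 h): 300·exp(−0.69315·31) = 0.000 mg/L
Dose 2 (240 mg at t=4 h): 240·exp(−0.69315·27) = 0.000 mg/L
Dose 3 (105 mg at t=8 h): 105·exp(−0.69315·23) = 0.000 mg/L
Dose 4 (120 mg at t=12 h): 120·exp(−0.69315·19) = 0.000 mg/L
Dose 5 (15 mg at t=16 h): 15·exp(−0.69315·15) = 0.000 mg/L
Dose 6 (470 mg at t=20 h): 470·exp(−0.69315·11) = 0.229 mg/L
Dose 7 (60 mg at t=24 h): 60·exp(−0.69315·7) = 0.469 mg/L
Dose 8 (400 mg at t=28 h): 400·exp(−0.69315·3) = 50.000 mg/L
C(31) = 0.000 + 0.000 + 0.000 + 0.000 + 0.000 + 0.229 + 0.469 + 50.000 = 50.699 mg/L

50.699 mg/L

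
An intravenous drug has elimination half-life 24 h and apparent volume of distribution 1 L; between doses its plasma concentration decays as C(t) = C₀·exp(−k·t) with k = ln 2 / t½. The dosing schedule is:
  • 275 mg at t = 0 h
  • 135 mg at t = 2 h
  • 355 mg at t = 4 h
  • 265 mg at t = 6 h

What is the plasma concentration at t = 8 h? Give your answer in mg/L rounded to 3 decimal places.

898.184 mg/L

k = ln 2 / 24 = 0.02888 per h
Dose 1 (275 mg at t=0 h): 275·exp(−0.02888·8) = 218.268 mg/L
Dose 2 (135 mg at t=2 h): 135·exp(−0.02888·6) = 113.521 mg/L
Dose 3 (355 mg at t=4 h): 355·exp(−0.02888·4) = 316.269 mg/L
Dose 4 (265 mg at t=6 h): 265·exp(−0.02888·2) = 250.127 mg/L
C(8) = 218.268 + 113.521 + 316.269 + 250.127 = 898.184 mg/L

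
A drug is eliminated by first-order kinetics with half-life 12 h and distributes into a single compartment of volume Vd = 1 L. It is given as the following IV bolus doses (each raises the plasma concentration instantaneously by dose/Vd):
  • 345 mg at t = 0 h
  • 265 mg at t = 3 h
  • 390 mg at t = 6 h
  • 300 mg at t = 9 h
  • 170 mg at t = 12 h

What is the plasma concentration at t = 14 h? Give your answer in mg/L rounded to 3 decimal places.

915.942 mg/L

k = ln 2 / 12 = 0.05776 per h
Dose 1 (345 mg at t=0 h): 345·exp(−0.05776·14) = 153.680 mg/L
Dose 2 (265 mg at t=3 h): 265·exp(−0.05776·11) = 140.379 mg/L
Dose 3 (390 mg at t=6 h): 390·exp(−0.05776·8) = 245.685 mg/L
Dose 4 (300 mg at t=9 h): 300·exp(−0.05776·5) = 224.746 mg/L
Dose 5 (170 mg at t=12 h): 170·exp(−0.05776·2) = 151.453 mg/L
C(14) = 153.680 + 140.379 + 245.685 + 224.746 + 151.453 = 915.942 mg/L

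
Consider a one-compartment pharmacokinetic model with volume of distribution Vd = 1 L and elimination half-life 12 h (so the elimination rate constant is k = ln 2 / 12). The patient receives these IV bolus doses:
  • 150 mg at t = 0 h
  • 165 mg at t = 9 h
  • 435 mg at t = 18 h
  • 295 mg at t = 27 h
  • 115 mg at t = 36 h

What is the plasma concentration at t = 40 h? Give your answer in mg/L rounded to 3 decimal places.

394.978 mg/L

k = ln 2 / 12 = 0.05776 per h
Dose 1 (150 mg at t=0 h): 150·exp(−0.05776·40) = 14.882 mg/L
Dose 2 (165 mg at t=9 h): 165·exp(−0.05776·31) = 27.531 mg/L
Dose 3 (435 mg at t=18 h): 435·exp(−0.05776·22) = 122.068 mg/L
Dose 4 (295 mg at t=27 h): 295·exp(−0.05776·13) = 139.221 mg/L
Dose 5 (115 mg at t=36 h): 115·exp(−0.05776·4) = 91.276 mg/L
C(40) = 14.882 + 27.531 + 122.068 + 139.221 + 91.276 = 394.978 mg/L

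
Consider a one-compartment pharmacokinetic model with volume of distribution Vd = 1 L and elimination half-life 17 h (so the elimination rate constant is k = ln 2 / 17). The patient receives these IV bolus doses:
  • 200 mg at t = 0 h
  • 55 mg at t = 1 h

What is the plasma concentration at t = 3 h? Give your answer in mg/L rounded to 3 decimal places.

227.666 mg/L

k = ln 2 / 17 = 0.04077 per h
Dose 1 (200 mg at t=0 h): 200·exp(−0.04077·3) = 176.973 mg/L
Dose 2 (55 mg at t=1 h): 55·exp(−0.04077·2) = 50.693 mg/L
C(3) = 176.973 + 50.693 = 227.666 mg/L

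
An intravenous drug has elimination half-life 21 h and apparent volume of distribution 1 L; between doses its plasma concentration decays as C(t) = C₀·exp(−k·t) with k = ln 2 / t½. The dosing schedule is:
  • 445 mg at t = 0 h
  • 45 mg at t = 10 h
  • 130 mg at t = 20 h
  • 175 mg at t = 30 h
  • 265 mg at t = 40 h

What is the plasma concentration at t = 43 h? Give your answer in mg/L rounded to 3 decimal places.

537.586 mg/L

k = ln 2 / 21 = 0.03301 per h
Dose 1 (445 mg at t=0 h): 445·exp(−0.03301·43) = 107.638 mg/L
Dose 2 (45 mg at t=10 h): 45·exp(−0.03301·33) = 15.141 mg/L
Dose 3 (130 mg at t=20 h): 130·exp(−0.03301·23) = 60.848 mg/L
Dose 4 (175 mg at t=30 h): 175·exp(−0.03301·13) = 113.943 mg/L
Dose 5 (265 mg at t=40 h): 265·exp(−0.03301·3) = 240.017 mg/L
C(43) = 107.638 + 15.141 + 60.848 + 113.943 + 240.017 = 537.586 mg/L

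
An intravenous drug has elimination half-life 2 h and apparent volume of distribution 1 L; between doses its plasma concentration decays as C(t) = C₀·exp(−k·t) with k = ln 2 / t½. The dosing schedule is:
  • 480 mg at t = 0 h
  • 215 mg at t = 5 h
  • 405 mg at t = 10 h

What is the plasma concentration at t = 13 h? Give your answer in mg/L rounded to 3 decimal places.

161.930 mg/L

k = ln 2 / 2 = 0.34657 per h
Dose 1 (480 mg at t=0 h): 480·exp(−0.34657·13) = 5.303 mg/L
Dose 2 (215 mg at t=5 h): 215·exp(−0.34657·8) = 13.438 mg/L
Dose 3 (405 mg at t=10 h): 405·exp(−0.34657·3) = 143.189 mg/L
C(13) = 5.303 + 13.438 + 143.189 = 161.930 mg/L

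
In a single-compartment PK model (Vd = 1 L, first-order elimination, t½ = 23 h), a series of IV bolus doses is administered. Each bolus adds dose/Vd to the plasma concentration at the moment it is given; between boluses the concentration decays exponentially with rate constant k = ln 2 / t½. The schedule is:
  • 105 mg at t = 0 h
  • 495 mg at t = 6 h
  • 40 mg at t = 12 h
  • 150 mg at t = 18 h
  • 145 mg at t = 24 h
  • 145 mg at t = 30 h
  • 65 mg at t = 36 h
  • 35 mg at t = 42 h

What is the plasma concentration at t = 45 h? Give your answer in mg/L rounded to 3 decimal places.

511.950 mg/L

k = ln 2 / 23 = 0.03014 per h
Dose 1 (105 mg at t=0 h): 105·exp(−0.03014·45) = 27.053 mg/L
Dose 2 (495 mg at t=6 h): 495·exp(−0.03014·39) = 152.814 mg/L
Dose 3 (40 mg at t=12 h): 40·exp(−0.03014·33) = 14.796 mg/L
Dose 4 (150 mg at t=18 h): 150·exp(−0.03014·27) = 66.483 mg/L
Dose 5 (145 mg at t=24 h): 145·exp(−0.03014·21) = 77.004 mg/L
Dose 6 (145 mg at t=30 h): 145·exp(−0.03014·15) = 92.267 mg/L
Dose 7 (65 mg at t=36 h): 65·exp(−0.03014·9) = 49.559 mg/L
Dose 8 (35 mg at t=42 h): 35·exp(−0.03014·3) = 31.974 mg/L
C(45) = 27.053 + 152.814 + 14.796 + 66.483 + 77.004 + 92.267 + 49.559 + 31.974 = 511.950 mg/L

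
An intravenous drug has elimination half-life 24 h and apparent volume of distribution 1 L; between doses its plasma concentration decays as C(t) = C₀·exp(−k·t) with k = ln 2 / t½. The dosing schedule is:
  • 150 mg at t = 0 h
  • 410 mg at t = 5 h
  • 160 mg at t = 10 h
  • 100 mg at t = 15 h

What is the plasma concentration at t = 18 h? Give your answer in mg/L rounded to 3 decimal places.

589.544 mg/L

k = ln 2 / 24 = 0.02888 per h
Dose 1 (150 mg at t=0 h): 150·exp(−0.02888·18) = 89.191 mg/L
Dose 2 (410 mg at t=5 h): 410·exp(−0.02888·13) = 281.660 mg/L
Dose 3 (160 mg at t=10 h): 160·exp(−0.02888·8) = 126.992 mg/L
Dose 4 (100 mg at t=15 h): 100·exp(−0.02888·3) = 91.700 mg/L
C(18) = 89.191 + 281.660 + 126.992 + 91.700 = 589.544 mg/L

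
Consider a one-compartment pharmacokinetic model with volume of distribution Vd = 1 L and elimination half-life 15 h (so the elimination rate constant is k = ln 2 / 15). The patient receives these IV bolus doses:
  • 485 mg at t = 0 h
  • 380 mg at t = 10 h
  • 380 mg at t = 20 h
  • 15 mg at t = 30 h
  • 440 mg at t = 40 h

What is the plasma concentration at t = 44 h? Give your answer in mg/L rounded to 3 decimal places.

641.412 mg/L

k = ln 2 / 15 = 0.04621 per h
Dose 1 (485 mg at t=0 h): 485·exp(−0.04621·44) = 63.492 mg/L
Dose 2 (380 mg at t=10 h): 380·exp(−0.04621·34) = 78.968 mg/L
Dose 3 (380 mg at t=20 h): 380·exp(−0.04621·24) = 125.353 mg/L
Dose 4 (15 mg at t=30 h): 15·exp(−0.04621·14) = 7.855 mg/L
Dose 5 (440 mg at t=40 h): 440·exp(−0.04621·4) = 365.745 mg/L
C(44) = 63.492 + 78.968 + 125.353 + 7.855 + 365.745 = 641.412 mg/L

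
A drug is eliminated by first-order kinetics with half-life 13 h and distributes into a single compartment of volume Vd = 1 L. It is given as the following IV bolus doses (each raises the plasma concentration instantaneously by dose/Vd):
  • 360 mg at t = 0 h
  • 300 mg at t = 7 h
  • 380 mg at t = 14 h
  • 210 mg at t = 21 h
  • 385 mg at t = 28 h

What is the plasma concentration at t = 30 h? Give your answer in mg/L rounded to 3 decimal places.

k = ln 2 / 13 = 0.05332 per h
Dose 1 (360 mg at t=0 h): 360·exp(−0.05332·30) = 72.714 mg/L
Dose 2 (300 mg at t=7 h): 300·exp(−0.05332·23) = 88.010 mg/L
Dose 3 (380 mg at t=14 h): 380·exp(−0.05332·16) = 161.914 mg/L
Dose 4 (210 mg at t=21 h): 210·exp(−0.05332·9) = 129.961 mg/L
Dose 5 (385 mg at t=28 h): 385·exp(−0.05332·2) = 346.058 mg/L
C(30) = 72.714 + 88.010 + 161.914 + 129.961 + 346.058 = 798.657 mg/L

798.657 mg/L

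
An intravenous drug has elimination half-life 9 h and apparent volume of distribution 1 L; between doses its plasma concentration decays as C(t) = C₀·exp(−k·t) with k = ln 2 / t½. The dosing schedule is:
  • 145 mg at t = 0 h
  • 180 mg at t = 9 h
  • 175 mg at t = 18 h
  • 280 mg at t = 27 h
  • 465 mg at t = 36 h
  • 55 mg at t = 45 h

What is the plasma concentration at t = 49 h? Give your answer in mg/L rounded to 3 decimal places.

290.387 mg/L

k = ln 2 / 9 = 0.07702 per h
Dose 1 (145 mg at t=0 h): 145·exp(−0.07702·49) = 3.330 mg/L
Dose 2 (180 mg at t=9 h): 180·exp(−0.07702·40) = 8.267 mg/L
Dose 3 (175 mg at t=18 h): 175·exp(−0.07702·31) = 16.075 mg/L
Dose 4 (280 mg at t=27 h): 280·exp(−0.07702·22) = 51.441 mg/L
Dose 5 (465 mg at t=36 h): 465·exp(−0.07702·13) = 170.857 mg/L
Dose 6 (55 mg at t=45 h): 55·exp(−0.07702·4) = 40.418 mg/L
C(49) = 3.330 + 8.267 + 16.075 + 51.441 + 170.857 + 40.418 = 290.387 mg/L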